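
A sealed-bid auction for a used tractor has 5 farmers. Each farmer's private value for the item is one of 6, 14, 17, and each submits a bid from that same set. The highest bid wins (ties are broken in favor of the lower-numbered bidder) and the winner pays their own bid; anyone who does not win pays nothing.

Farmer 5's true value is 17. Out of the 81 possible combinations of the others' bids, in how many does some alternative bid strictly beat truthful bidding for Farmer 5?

Others bid (6, 6, 6, 6): truth gives 0; bid 14 gives 3 > 0. Violating.
Others bid (6, 6, 6, 14): truth gives 0; no alternative beats it.
Others bid (6, 6, 6, 17): truth gives 0; no alternative beats it.
(Checking all 81 profiles: 1 has a profitable deviation, 80 do not.)

1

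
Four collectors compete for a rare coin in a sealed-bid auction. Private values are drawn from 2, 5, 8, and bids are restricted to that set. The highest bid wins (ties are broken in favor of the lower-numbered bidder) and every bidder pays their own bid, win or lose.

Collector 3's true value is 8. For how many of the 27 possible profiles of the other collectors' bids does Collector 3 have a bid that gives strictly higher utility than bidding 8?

17

Others bid (2, 2, 2): truth gives 0; bid 5 gives 3 > 0. Violating.
Others bid (2, 2, 5): truth gives 0; bid 5 gives 3 > 0. Violating.
Others bid (2, 8, 2): truth gives -8; bid 2 gives -2 > -8. Violating.
Others bid (2, 8, 5): truth gives -8; bid 2 gives -2 > -8. Violating.
Others bid (2, 2, 8): truth gives 0; no alternative beats it.
Others bid (2, 5, 2): truth gives 0; no alternative beats it.
(Checking all 27 profiles: 17 have a profitable deviation, 10 do not.)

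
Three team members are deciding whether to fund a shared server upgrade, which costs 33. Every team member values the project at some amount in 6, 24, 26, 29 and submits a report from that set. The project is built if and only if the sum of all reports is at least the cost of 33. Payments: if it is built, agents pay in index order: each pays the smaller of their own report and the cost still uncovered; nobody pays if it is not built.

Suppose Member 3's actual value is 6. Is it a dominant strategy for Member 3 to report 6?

Yes

Check each profile of the others' reports and compare truth against every alternative report.
Others report (6, 6): truth gives 0, best alternative gives -15.
Others report (6, 29): truth gives 6, best alternative gives 6.
Others report (24, 24): truth gives 6, best alternative gives 6.
Others report (24, 26): truth gives 6, best alternative gives 6.
Others report (24, 29): truth gives 6, best alternative gives 6.
Others report (26, 24): truth gives 6, best alternative gives 6.
(Remaining 10 profiles checked similarly; truth is weakly best in each.)
In every case the truthful report is at least as good as any alternative, so it is a dominant strategy.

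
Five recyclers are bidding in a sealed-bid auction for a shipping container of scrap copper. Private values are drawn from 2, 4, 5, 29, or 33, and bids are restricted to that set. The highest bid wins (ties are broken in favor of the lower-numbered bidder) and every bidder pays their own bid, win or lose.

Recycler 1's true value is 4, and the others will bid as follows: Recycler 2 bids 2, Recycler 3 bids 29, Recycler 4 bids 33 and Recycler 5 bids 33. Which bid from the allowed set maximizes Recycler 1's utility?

2

Bid 2: loses but pays 2, utility -2.
Bid 4: loses but pays 4, utility -4.
Bid 5: loses but pays 5, utility -5.
Bid 29: loses but pays 29, utility -29.
Bid 33: wins, pays 33, utility 4 - 33 = -29.
The best choice is 2 with utility -2.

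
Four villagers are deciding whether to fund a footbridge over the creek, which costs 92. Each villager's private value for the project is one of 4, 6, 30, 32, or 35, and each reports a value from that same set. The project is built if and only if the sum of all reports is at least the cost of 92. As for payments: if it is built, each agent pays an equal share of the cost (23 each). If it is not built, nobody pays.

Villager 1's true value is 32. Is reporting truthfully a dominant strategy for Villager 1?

Check each profile of the others' reports and compare truth against every alternative report.
Others report (4, 30, 30): truth gives 9, best alternative gives 9.
Others report (4, 30, 32): truth gives 9, best alternative gives 9.
Others report (4, 30, 35): truth gives 9, best alternative gives 9.
Others report (4, 32, 30): truth gives 9, best alternative gives 9.
Others report (4, 32, 32): truth gives 9, best alternative gives 9.
Others report (4, 32, 35): truth gives 9, best alternative gives 9.
(Remaining 119 profiles checked similarly; truth is weakly best in each.)
In every case the truthful report is at least as good as any alternative, so it is a dominant strategy.

Yes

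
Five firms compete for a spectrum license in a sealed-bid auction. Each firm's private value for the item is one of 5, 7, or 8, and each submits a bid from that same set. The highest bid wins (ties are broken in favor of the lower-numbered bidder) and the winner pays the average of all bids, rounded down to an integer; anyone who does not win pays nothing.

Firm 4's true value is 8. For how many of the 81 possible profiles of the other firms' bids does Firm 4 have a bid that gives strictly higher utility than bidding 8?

Others bid (5, 5, 5, 7): truth gives 2; bid 7 gives 3 > 2. Violating.
Others bid (5, 5, 5, 5): truth gives 3; no alternative beats it.
Others bid (5, 5, 5, 8): truth gives 2; no alternative beats it.
(Checking all 81 profiles: 1 has a profitable deviation, 80 do not.)

1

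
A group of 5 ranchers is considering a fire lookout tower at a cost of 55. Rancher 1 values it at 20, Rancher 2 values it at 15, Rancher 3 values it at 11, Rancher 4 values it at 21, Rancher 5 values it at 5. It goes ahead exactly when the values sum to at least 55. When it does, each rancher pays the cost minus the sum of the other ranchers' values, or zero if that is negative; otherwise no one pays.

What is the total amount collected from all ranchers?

Total value 72 ≥ cost 55, so it is built.
Rancher 1: others sum to 52; max(0, 55 - 52) = 3.
Rancher 2: others sum to 57; max(0, 55 - 57) = 0.
Rancher 3: others sum to 61; max(0, 55 - 61) = 0.
Rancher 4: others sum to 51; max(0, 55 - 51) = 4.
Rancher 5: others sum to 67; max(0, 55 - 67) = 0.
Total collected = 3 + 0 + 0 + 4 + 0 = 7.

7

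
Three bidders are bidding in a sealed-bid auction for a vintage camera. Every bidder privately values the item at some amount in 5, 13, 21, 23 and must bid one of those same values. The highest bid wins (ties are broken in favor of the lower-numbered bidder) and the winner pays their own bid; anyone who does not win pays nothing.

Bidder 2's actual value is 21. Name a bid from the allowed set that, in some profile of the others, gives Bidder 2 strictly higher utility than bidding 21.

Suppose Bidder 1 bids 5 and Bidder 3 bids 5.
Bid 21: wins, pays 21, utility 21 - 21 = 0.
Bid 13: wins, pays 13, utility 21 - 13 = 8.
So bidding 13 beats truth here (8 > 0).

13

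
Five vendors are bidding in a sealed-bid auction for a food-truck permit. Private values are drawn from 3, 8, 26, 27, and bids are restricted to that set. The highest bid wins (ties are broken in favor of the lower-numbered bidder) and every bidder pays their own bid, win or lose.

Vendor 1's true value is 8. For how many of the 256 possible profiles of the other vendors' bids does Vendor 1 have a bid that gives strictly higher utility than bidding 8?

241

Others bid (3, 3, 3, 3): truth gives 0; bid 3 gives 5 > 0. Violating.
Others bid (3, 3, 3, 26): truth gives -8; bid 3 gives -3 > -8. Violating.
Others bid (3, 3, 3, 27): truth gives -8; bid 3 gives -3 > -8. Violating.
Others bid (3, 3, 8, 26): truth gives -8; bid 3 gives -3 > -8. Violating.
Others bid (3, 3, 3, 8): truth gives 0; no alternative beats it.
Others bid (3, 3, 8, 3): truth gives 0; no alternative beats it.
(Checking all 256 profiles: 241 have a profitable deviation, 15 do not.)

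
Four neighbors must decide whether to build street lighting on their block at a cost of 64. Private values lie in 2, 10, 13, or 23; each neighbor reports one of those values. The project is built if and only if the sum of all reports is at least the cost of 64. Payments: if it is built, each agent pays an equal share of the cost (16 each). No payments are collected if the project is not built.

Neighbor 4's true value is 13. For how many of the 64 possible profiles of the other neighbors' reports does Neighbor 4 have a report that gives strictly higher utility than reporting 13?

6

Others report (10, 23, 23): truth gives -3; report 2 gives 0 > -3. Violating.
Others report (13, 23, 23): truth gives -3; report 2 gives 0 > -3. Violating.
Others report (23, 10, 23): truth gives -3; report 2 gives 0 > -3. Violating.
Others report (23, 13, 23): truth gives -3; report 2 gives 0 > -3. Violating.
Others report (2, 2, 2): truth gives 0; no alternative beats it.
Others report (2, 2, 10): truth gives 0; no alternative beats it.
(Checking all 64 profiles: 6 have a profitable deviation, 58 do not.)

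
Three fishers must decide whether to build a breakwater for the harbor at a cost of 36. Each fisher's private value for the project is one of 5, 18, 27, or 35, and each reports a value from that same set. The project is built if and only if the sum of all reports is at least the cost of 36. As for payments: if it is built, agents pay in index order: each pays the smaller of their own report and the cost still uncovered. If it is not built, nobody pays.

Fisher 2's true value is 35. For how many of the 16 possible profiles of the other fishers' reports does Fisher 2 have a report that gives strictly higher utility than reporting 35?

Others report (5, 5): truth gives 4; report 27 gives 8 > 4. Violating.
Others report (5, 18): truth gives 4; report 18 gives 17 > 4. Violating.
Others report (5, 27): truth gives 4; report 5 gives 30 > 4. Violating.
Others report (5, 35): truth gives 4; report 5 gives 30 > 4. Violating.
Others report (18, 5): truth gives 17; no alternative beats it.
Others report (35, 5): truth gives 34; no alternative beats it.
(Checking all 16 profiles: 11 have a profitable deviation, 5 do not.)

11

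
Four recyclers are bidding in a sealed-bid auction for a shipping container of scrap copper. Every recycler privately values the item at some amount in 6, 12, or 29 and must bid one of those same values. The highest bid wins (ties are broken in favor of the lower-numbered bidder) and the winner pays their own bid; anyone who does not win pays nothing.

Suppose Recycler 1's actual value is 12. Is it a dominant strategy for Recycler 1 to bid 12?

Consider the case where Recycler 2 bids 6, Recycler 3 bids 6 and Recycler 4 bids 6.
Truthful bid 12: wins, pays 12, utility 12 - 12 = 0.
Bid 6 instead: wins, pays 6, utility 12 - 6 = 6.
Since 6 > 0, bidding 6 is strictly better here, so truthful bidding is not dominant.

No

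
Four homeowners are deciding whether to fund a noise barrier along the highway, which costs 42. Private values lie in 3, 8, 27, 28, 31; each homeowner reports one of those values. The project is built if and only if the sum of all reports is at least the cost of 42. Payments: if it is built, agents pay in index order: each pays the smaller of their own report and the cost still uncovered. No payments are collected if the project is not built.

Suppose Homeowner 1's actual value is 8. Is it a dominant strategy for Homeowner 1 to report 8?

Consider the case where Homeowner 2 reports 3, Homeowner 3 reports 8 and Homeowner 4 reports 28.
Truthful report 8: project built, pays 8, utility 8 - 8 = 0.
Report 3 instead: project built, pays 3, utility 8 - 3 = 5.
Since 5 > 0, reporting 3 is strictly better here, so truthful reporting is not dominant.

No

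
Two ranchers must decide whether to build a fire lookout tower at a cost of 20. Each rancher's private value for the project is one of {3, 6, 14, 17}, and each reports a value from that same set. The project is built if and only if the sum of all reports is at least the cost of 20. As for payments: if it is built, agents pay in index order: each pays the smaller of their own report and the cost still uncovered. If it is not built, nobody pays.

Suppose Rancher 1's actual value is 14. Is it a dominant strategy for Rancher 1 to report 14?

Consider the case where Rancher 2 reports 14.
Truthful report 14: project built, pays 14, utility 14 - 14 = 0.
Report 6 instead: project built, pays 6, utility 14 - 6 = 8.
Since 8 > 0, reporting 6 is strictly better here, so truthful reporting is not dominant.

No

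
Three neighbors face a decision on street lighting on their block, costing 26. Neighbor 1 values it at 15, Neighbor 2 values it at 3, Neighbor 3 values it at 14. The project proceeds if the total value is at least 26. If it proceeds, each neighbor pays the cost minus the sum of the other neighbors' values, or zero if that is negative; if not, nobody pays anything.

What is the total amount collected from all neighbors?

17

Total value 32 ≥ cost 26, so it is built.
Neighbor 1: others sum to 17; max(0, 26 - 17) = 9.
Neighbor 2: others sum to 29; max(0, 26 - 29) = 0.
Neighbor 3: others sum to 18; max(0, 26 - 18) = 8.
Total collected = 9 + 0 + 8 = 17.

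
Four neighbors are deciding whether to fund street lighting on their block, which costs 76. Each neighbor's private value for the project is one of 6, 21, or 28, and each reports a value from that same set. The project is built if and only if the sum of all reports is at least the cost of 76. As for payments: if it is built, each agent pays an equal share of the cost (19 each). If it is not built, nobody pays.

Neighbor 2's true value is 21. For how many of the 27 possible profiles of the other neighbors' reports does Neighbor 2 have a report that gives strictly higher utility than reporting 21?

Others report (6, 21, 21): truth gives 0; report 28 gives 2 > 0. Violating.
Others report (21, 6, 21): truth gives 0; report 28 gives 2 > 0. Violating.
Others report (21, 21, 6): truth gives 0; report 28 gives 2 > 0. Violating.
Others report (6, 6, 6): truth gives 0; no alternative beats it.
Others report (6, 6, 21): truth gives 0; no alternative beats it.
(Checking all 27 profiles: 3 have a profitable deviation, 24 do not.)

3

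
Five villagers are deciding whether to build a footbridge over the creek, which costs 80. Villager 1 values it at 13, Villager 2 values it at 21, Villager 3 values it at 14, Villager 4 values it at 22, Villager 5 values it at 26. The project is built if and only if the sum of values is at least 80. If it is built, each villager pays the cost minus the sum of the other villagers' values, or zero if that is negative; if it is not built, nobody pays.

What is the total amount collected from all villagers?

21

Total value 96 ≥ cost 80, so it is built.
Villager 1: others sum to 83; max(0, 80 - 83) = 0.
Villager 2: others sum to 75; max(0, 80 - 75) = 5.
Villager 3: others sum to 82; max(0, 80 - 82) = 0.
Villager 4: others sum to 74; max(0, 80 - 74) = 6.
Villager 5: others sum to 70; max(0, 80 - 70) = 10.
Total collected = 0 + 5 + 0 + 6 + 10 = 21.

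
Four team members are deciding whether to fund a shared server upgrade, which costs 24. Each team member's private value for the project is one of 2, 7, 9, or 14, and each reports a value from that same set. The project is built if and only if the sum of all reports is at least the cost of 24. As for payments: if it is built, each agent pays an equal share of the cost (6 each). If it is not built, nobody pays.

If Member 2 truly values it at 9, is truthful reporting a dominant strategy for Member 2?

No

Consider the case where Member 1 reports 2, Member 3 reports 2 and Member 4 reports 7.
Truthful report 9: project not built, utility 0.
Report 14 instead: project built, pays 6, utility 9 - 6 = 3.
Since 3 > 0, reporting 14 is strictly better here, so truthful reporting is not dominant.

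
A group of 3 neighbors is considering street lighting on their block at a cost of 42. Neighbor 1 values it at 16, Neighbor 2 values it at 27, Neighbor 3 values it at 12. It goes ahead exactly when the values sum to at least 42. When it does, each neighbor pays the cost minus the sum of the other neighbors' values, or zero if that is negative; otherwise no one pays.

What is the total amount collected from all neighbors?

17

Total value 55 ≥ cost 42, so it is built.
Neighbor 1: others sum to 39; max(0, 42 - 39) = 3.
Neighbor 2: others sum to 28; max(0, 42 - 28) = 14.
Neighbor 3: others sum to 43; max(0, 42 - 43) = 0.
Total collected = 3 + 14 + 0 = 17.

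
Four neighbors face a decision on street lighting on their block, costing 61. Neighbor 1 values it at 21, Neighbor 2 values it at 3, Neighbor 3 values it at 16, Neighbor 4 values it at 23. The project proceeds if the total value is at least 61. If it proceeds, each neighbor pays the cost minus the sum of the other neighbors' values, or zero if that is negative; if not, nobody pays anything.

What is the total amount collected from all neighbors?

55

Total value 63 ≥ cost 61, so it is built.
Neighbor 1: others sum to 42; max(0, 61 - 42) = 19.
Neighbor 2: others sum to 60; max(0, 61 - 60) = 1.
Neighbor 3: others sum to 47; max(0, 61 - 47) = 14.
Neighbor 4: others sum to 40; max(0, 61 - 40) = 21.
Total collected = 19 + 1 + 14 + 21 = 55.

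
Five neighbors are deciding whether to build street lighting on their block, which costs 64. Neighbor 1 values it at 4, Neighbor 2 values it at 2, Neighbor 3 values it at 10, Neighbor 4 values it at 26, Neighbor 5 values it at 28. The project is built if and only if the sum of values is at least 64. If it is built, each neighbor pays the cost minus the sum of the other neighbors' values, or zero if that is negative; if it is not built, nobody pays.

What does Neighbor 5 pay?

Total value 70 ≥ cost 64, so the project is built.
The other neighbors' values sum to 42.
Cost minus that sum is 64 - 42 = 22.

22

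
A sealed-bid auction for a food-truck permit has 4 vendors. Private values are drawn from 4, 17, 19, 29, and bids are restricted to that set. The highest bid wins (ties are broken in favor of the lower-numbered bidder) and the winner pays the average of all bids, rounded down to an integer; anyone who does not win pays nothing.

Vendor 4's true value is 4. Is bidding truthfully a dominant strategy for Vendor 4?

Check each profile of the others' bids and compare truth against every alternative bid.
Others bid (4, 4, 4): truth gives 0, best alternative gives -3.
Others bid (4, 4, 17): truth gives 0, best alternative gives 0.
Others bid (4, 4, 19): truth gives 0, best alternative gives 0.
Others bid (4, 4, 29): truth gives 0, best alternative gives 0.
Others bid (4, 17, 4): truth gives 0, best alternative gives 0.
Others bid (4, 17, 17): truth gives 0, best alternative gives 0.
(Remaining 58 profiles checked similarly; truth is weakly best in each.)
In every case the truthful bid is at least as good as any alternative, so it is a dominant strategy.

Yes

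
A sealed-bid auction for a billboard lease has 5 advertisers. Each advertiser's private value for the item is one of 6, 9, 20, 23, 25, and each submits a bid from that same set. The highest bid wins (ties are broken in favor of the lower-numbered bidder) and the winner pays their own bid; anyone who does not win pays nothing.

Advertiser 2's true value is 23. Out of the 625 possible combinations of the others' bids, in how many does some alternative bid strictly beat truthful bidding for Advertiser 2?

Others bid (6, 6, 6, 6): truth gives 0; bid 9 gives 14 > 0. Violating.
Others bid (6, 6, 6, 9): truth gives 0; bid 9 gives 14 > 0. Violating.
Others bid (6, 6, 6, 20): truth gives 0; bid 20 gives 3 > 0. Violating.
Others bid (6, 6, 9, 6): truth gives 0; bid 9 gives 14 > 0. Violating.
Others bid (6, 6, 6, 23): truth gives 0; no alternative beats it.
Others bid (6, 6, 6, 25): truth gives 0; no alternative beats it.
(Checking all 625 profiles: 54 have a profitable deviation, 571 do not.)

54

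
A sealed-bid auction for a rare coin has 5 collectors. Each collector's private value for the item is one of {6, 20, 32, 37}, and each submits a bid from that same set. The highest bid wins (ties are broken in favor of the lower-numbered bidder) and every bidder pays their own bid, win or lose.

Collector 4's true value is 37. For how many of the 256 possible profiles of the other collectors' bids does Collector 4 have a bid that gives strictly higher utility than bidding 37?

172

Others bid (6, 6, 6, 6): truth gives 0; bid 20 gives 17 > 0. Violating.
Others bid (6, 6, 6, 20): truth gives 0; bid 20 gives 17 > 0. Violating.
Others bid (6, 6, 6, 32): truth gives 0; bid 32 gives 5 > 0. Violating.
Others bid (6, 6, 20, 6): truth gives 0; bid 32 gives 5 > 0. Violating.
Others bid (6, 6, 6, 37): truth gives 0; no alternative beats it.
Others bid (6, 6, 20, 37): truth gives 0; no alternative beats it.
(Checking all 256 profiles: 172 have a profitable deviation, 84 do not.)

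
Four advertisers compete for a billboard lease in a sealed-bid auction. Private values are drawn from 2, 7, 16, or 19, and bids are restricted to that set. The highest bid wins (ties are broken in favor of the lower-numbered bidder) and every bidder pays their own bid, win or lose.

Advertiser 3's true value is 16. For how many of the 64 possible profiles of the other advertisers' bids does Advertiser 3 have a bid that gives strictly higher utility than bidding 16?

Others bid (2, 2, 2): truth gives 0; bid 7 gives 9 > 0. Violating.
Others bid (2, 2, 7): truth gives 0; bid 7 gives 9 > 0. Violating.
Others bid (2, 2, 19): truth gives -16; bid 2 gives -2 > -16. Violating.
Others bid (2, 7, 19): truth gives -16; bid 2 gives -2 > -16. Violating.
Others bid (2, 2, 16): truth gives 0; no alternative beats it.
Others bid (2, 7, 2): truth gives 0; no alternative beats it.
(Checking all 64 profiles: 54 have a profitable deviation, 10 do not.)

54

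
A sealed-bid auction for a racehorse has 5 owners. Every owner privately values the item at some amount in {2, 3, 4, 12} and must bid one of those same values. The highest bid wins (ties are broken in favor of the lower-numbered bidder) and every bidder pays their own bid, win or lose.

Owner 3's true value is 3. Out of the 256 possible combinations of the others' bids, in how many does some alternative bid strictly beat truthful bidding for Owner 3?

Others bid (2, 2, 2, 4): truth gives -3; bid 4 gives -1 > -3. Violating.
Others bid (2, 2, 2, 12): truth gives -3; bid 2 gives -2 > -3. Violating.
Others bid (2, 2, 3, 4): truth gives -3; bid 4 gives -1 > -3. Violating.
Others bid (2, 2, 3, 12): truth gives -3; bid 2 gives -2 > -3. Violating.
Others bid (2, 2, 2, 2): truth gives 0; no alternative beats it.
Others bid (2, 2, 2, 3): truth gives 0; no alternative beats it.
(Checking all 256 profiles: 252 have a profitable deviation, 4 do not.)

252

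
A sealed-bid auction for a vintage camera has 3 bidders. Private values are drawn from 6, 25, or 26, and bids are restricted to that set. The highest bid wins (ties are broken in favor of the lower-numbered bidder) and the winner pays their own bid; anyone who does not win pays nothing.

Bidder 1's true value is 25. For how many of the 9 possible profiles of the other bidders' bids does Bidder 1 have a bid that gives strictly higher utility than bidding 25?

Others bid (6, 6): truth gives 0; bid 6 gives 19 > 0. Violating.
Others bid (6, 25): truth gives 0; no alternative beats it.
Others bid (6, 26): truth gives 0; no alternative beats it.
(Checking all 9 profiles: 1 has a profitable deviation, 8 do not.)

1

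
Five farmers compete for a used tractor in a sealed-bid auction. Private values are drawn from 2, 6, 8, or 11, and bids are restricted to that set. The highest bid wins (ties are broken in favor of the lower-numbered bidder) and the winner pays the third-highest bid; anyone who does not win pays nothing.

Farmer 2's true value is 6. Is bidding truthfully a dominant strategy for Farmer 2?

No

Consider the case where Farmer 1 bids 2, Farmer 3 bids 2, Farmer 4 bids 2 and Farmer 5 bids 8.
Truthful bid 6: loses, pays 0, utility 0.
Bid 8 instead: wins, pays 2, utility 6 - 2 = 4.
Since 4 > 0, bidding 8 is strictly better here, so truthful bidding is not dominant.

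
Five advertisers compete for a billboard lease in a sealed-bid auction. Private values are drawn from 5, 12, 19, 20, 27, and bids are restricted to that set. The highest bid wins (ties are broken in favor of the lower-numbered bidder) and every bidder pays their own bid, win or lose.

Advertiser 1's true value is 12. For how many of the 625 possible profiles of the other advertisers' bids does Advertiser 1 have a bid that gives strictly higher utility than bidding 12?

610

Others bid (5, 5, 5, 5): truth gives 0; bid 5 gives 7 > 0. Violating.
Others bid (5, 5, 5, 19): truth gives -12; bid 5 gives -5 > -12. Violating.
Others bid (5, 5, 5, 20): truth gives -12; bid 5 gives -5 > -12. Violating.
Others bid (5, 5, 5, 27): truth gives -12; bid 5 gives -5 > -12. Violating.
Others bid (5, 5, 5, 12): truth gives 0; no alternative beats it.
Others bid (5, 5, 12, 5): truth gives 0; no alternative beats it.
(Checking all 625 profiles: 610 have a profitable deviation, 15 do not.)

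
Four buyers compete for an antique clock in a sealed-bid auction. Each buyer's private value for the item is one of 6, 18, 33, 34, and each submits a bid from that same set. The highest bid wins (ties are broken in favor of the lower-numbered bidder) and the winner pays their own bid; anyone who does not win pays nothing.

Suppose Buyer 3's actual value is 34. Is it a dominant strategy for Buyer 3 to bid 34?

No

Consider the case where Buyer 1 bids 6, Buyer 2 bids 6 and Buyer 4 bids 6.
Truthful bid 34: wins, pays 34, utility 34 - 34 = 0.
Bid 18 instead: wins, pays 18, utility 34 - 18 = 16.
Since 16 > 0, bidding 18 is strictly better here, so truthful bidding is not dominant.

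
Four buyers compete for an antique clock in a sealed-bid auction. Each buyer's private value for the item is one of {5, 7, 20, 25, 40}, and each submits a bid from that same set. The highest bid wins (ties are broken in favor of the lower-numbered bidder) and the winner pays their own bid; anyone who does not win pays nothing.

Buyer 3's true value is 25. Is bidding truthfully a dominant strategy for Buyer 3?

No

Consider the case where Buyer 1 bids 5, Buyer 2 bids 5 and Buyer 4 bids 5.
Truthful bid 25: wins, pays 25, utility 25 - 25 = 0.
Bid 7 instead: wins, pays 7, utility 25 - 7 = 18.
Since 18 > 0, bidding 7 is strictly better here, so truthful bidding is not dominant.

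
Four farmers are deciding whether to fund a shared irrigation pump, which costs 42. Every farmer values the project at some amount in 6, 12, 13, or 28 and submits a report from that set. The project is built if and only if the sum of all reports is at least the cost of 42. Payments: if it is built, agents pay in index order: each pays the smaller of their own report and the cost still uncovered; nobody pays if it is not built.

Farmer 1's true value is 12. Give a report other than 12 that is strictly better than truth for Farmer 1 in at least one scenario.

6

Suppose Farmer 2 reports 6, Farmer 3 reports 6 and Farmer 4 reports 28.
Report 12: project built, pays 12, utility 12 - 12 = 0.
Report 6: project built, pays 6, utility 12 - 6 = 6.
So reporting 6 beats truth here (6 > 0).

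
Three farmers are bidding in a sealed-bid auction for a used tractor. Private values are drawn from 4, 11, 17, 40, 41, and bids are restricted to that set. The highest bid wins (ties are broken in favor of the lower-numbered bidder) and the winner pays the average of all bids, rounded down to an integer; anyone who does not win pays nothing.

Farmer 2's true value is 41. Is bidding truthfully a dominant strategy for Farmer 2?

No

Consider the case where Farmer 1 bids 4 and Farmer 3 bids 4.
Truthful bid 41: wins, pays 16, utility 41 - 16 = 25.
Bid 11 instead: wins, pays 6, utility 41 - 6 = 35.
Since 35 > 25, bidding 11 is strictly better here, so truthful bidding is not dominant.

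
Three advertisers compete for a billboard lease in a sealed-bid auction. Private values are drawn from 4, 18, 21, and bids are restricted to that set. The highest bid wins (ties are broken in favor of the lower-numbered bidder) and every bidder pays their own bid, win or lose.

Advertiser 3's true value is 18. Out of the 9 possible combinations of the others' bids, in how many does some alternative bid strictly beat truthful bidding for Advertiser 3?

8

Others bid (4, 18): truth gives -18; bid 21 gives -3 > -18. Violating.
Others bid (4, 21): truth gives -18; bid 4 gives -4 > -18. Violating.
Others bid (18, 4): truth gives -18; bid 21 gives -3 > -18. Violating.
Others bid (18, 18): truth gives -18; bid 21 gives -3 > -18. Violating.
Others bid (4, 4): truth gives 0; no alternative beats it.
(Checking all 9 profiles: 8 have a profitable deviation, 1 does not.)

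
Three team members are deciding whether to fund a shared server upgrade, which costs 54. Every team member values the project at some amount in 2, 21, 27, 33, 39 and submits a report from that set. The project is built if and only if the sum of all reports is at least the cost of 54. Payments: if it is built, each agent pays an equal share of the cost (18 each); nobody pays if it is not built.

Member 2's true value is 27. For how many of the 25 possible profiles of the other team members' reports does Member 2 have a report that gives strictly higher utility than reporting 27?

Others report (2, 21): truth gives 0; report 33 gives 9 > 0. Violating.
Others report (21, 2): truth gives 0; report 33 gives 9 > 0. Violating.
Others report (2, 2): truth gives 0; no alternative beats it.
Others report (2, 27): truth gives 9; no alternative beats it.
(Checking all 25 profiles: 2 have a profitable deviation, 23 do not.)

2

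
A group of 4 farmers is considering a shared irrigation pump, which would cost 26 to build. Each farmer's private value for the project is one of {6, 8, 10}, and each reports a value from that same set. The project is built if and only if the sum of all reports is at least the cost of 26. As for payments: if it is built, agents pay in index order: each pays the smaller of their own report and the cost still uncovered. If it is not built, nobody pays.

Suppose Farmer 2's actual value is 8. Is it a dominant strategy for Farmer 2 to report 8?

Consider the case where Farmer 1 reports 6, Farmer 3 reports 6 and Farmer 4 reports 8.
Truthful report 8: project built, pays 8, utility 8 - 8 = 0.
Report 6 instead: project built, pays 6, utility 8 - 6 = 2.
Since 2 > 0, reporting 6 is strictly better here, so truthful reporting is not dominant.

No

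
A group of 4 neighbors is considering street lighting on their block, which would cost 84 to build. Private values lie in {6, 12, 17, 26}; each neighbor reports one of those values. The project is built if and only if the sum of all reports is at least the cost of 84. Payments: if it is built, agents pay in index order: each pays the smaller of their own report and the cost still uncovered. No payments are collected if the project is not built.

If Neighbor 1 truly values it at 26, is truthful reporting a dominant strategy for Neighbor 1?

No

Consider the case where Neighbor 2 reports 17, Neighbor 3 reports 26 and Neighbor 4 reports 26.
Truthful report 26: project built, pays 26, utility 26 - 26 = 0.
Report 17 instead: project built, pays 17, utility 26 - 17 = 9.
Since 9 > 0, reporting 17 is strictly better here, so truthful reporting is not dominant.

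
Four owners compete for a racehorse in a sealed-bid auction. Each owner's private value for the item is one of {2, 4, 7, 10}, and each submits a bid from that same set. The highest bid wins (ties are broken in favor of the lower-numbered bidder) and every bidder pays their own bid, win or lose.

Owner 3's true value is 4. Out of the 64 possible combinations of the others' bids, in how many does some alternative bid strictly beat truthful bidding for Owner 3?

Others bid (2, 2, 7): truth gives -4; bid 2 gives -2 > -4. Violating.
Others bid (2, 2, 10): truth gives -4; bid 2 gives -2 > -4. Violating.
Others bid (2, 4, 2): truth gives -4; bid 2 gives -2 > -4. Violating.
Others bid (2, 4, 4): truth gives -4; bid 2 gives -2 > -4. Violating.
Others bid (2, 2, 2): truth gives 0; no alternative beats it.
Others bid (2, 2, 4): truth gives 0; no alternative beats it.
(Checking all 64 profiles: 62 have a profitable deviation, 2 do not.)

62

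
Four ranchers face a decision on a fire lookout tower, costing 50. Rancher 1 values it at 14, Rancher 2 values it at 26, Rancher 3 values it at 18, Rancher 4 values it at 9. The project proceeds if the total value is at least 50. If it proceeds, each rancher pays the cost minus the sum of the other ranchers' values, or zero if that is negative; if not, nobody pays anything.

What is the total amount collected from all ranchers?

10

Total value 67 ≥ cost 50, so it is built.
Rancher 1: others sum to 53; max(0, 50 - 53) = 0.
Rancher 2: others sum to 41; max(0, 50 - 41) = 9.
Rancher 3: others sum to 49; max(0, 50 - 49) = 1.
Rancher 4: others sum to 58; max(0, 50 - 58) = 0.
Total collected = 0 + 9 + 1 + 0 = 10.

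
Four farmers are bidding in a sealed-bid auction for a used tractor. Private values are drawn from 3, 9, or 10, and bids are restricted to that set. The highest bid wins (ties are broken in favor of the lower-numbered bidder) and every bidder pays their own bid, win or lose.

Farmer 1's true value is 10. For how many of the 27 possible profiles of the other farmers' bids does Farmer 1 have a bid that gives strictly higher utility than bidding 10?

8

Others bid (3, 3, 3): truth gives 0; bid 3 gives 7 > 0. Violating.
Others bid (3, 3, 9): truth gives 0; bid 9 gives 1 > 0. Violating.
Others bid (3, 9, 3): truth gives 0; bid 9 gives 1 > 0. Violating.
Others bid (3, 9, 9): truth gives 0; bid 9 gives 1 > 0. Violating.
Others bid (3, 3, 10): truth gives 0; no alternative beats it.
Others bid (3, 9, 10): truth gives 0; no alternative beats it.
(Checking all 27 profiles: 8 have a profitable deviation, 19 do not.)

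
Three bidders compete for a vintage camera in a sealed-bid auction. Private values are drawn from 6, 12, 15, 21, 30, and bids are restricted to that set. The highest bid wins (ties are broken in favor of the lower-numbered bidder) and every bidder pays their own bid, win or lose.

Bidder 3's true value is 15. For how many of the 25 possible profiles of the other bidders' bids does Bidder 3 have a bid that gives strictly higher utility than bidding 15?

22

Others bid (6, 6): truth gives 0; bid 12 gives 3 > 0. Violating.
Others bid (6, 15): truth gives -15; bid 6 gives -6 > -15. Violating.
Others bid (6, 21): truth gives -15; bid 6 gives -6 > -15. Violating.
Others bid (6, 30): truth gives -15; bid 6 gives -6 > -15. Violating.
Others bid (6, 12): truth gives 0; no alternative beats it.
Others bid (12, 6): truth gives 0; no alternative beats it.
(Checking all 25 profiles: 22 have a profitable deviation, 3 do not.)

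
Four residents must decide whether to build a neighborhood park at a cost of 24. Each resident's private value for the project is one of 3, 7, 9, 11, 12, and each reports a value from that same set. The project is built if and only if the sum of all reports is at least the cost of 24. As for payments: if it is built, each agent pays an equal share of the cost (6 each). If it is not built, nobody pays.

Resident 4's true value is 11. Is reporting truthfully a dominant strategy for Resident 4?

Yes

Check each profile of the others' reports and compare truth against every alternative report.
Others report (3, 3, 7): truth gives 5, best alternative gives 5.
Others report (3, 3, 9): truth gives 5, best alternative gives 5.
Others report (3, 3, 11): truth gives 5, best alternative gives 5.
Others report (3, 3, 12): truth gives 5, best alternative gives 5.
Others report (3, 7, 3): truth gives 5, best alternative gives 5.
Others report (3, 7, 7): truth gives 5, best alternative gives 5.
(Remaining 119 profiles checked similarly; truth is weakly best in each.)
In every case the truthful report is at least as good as any alternative, so it is a dominant strategy.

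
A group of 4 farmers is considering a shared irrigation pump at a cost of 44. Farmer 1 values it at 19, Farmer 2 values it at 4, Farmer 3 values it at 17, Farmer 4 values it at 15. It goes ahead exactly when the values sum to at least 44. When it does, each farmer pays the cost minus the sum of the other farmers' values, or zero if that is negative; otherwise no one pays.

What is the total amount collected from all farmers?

Total value 55 ≥ cost 44, so it is built.
Farmer 1: others sum to 36; max(0, 44 - 36) = 8.
Farmer 2: others sum to 51; max(0, 44 - 51) = 0.
Farmer 3: others sum to 38; max(0, 44 - 38) = 6.
Farmer 4: others sum to 40; max(0, 44 - 40) = 4.
Total collected = 8 + 0 + 6 + 4 = 18.

18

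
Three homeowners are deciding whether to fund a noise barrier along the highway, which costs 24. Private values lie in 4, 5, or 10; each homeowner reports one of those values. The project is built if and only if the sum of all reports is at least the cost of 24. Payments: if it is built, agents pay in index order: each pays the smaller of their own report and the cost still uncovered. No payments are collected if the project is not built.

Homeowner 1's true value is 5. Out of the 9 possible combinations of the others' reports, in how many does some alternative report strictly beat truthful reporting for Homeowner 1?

Others report (10, 10): truth gives 0; report 4 gives 1 > 0. Violating.
Others report (4, 4): truth gives 0; no alternative beats it.
Others report (4, 5): truth gives 0; no alternative beats it.
(Checking all 9 profiles: 1 has a profitable deviation, 8 do not.)

1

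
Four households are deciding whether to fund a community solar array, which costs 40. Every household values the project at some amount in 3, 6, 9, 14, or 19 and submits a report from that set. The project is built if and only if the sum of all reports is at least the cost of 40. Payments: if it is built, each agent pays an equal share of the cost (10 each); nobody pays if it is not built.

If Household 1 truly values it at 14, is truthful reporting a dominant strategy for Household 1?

No

Consider the case where Household 2 reports 3, Household 3 reports 3 and Household 4 reports 19.
Truthful report 14: project not built, utility 0.
Report 19 instead: project built, pays 10, utility 14 - 10 = 4.
Since 4 > 0, reporting 19 is strictly better here, so truthful reporting is not dominant.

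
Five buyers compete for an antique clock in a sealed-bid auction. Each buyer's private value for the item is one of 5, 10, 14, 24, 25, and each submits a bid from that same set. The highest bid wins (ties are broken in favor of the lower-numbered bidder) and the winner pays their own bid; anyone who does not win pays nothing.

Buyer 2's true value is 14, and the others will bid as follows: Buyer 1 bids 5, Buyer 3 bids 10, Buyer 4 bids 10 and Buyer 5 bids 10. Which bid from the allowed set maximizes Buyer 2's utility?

10

Bid 5: loses, pays 0, utility 0.
Bid 10: wins, pays 10, utility 14 - 10 = 4.
Bid 14: wins, pays 14, utility 14 - 14 = 0.
Bid 24: wins, pays 24, utility 14 - 24 = -10.
Bid 25: wins, pays 25, utility 14 - 25 = -11.
The best choice is 10 with utility 4.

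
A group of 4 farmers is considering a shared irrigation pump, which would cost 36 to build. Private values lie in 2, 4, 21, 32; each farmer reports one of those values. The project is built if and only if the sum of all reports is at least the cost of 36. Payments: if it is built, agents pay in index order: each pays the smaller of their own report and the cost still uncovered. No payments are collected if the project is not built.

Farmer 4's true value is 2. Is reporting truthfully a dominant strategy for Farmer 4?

Yes

Check each profile of the others' reports and compare truth against every alternative report.
Others report (2, 2, 32): truth gives 2, best alternative gives 2.
Others report (2, 4, 32): truth gives 2, best alternative gives 2.
Others report (2, 21, 21): truth gives 2, best alternative gives 2.
Others report (2, 21, 32): truth gives 2, best alternative gives 2.
Others report (2, 32, 2): truth gives 2, best alternative gives 2.
Others report (2, 32, 4): truth gives 2, best alternative gives 2.
(Remaining 58 profiles checked similarly; truth is weakly best in each.)
In every case the truthful report is at least as good as any alternative, so it is a dominant strategy.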